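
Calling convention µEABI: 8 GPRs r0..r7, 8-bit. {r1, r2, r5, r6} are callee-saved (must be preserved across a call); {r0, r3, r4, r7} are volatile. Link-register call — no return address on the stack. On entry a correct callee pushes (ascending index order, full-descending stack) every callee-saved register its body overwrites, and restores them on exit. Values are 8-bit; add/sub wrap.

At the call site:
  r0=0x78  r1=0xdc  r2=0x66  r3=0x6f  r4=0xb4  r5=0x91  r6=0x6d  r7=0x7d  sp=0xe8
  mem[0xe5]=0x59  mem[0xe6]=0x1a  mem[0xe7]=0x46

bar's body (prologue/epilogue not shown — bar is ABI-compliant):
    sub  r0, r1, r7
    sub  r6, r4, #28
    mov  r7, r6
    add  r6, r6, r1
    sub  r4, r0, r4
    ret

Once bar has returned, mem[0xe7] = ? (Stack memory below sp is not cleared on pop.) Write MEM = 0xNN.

prologue: push r6 → mem[0xe7]=0x6d, sp=0xe7
body[0] sub  r0, r1, r7 → r0=0x5f
body[1] sub  r6, r4, #28 → r6=0x98
body[2] mov  r7, r6 → r7=0x98
body[3] add  r6, r6, r1 → r6=0x74
body[4] sub  r4, r0, r4 → r4=0xab
epilogue: pop r6=0x6d, sp=0xe8
prologue pushed ['r6'] at ['0xe7']

MEM = 0x6d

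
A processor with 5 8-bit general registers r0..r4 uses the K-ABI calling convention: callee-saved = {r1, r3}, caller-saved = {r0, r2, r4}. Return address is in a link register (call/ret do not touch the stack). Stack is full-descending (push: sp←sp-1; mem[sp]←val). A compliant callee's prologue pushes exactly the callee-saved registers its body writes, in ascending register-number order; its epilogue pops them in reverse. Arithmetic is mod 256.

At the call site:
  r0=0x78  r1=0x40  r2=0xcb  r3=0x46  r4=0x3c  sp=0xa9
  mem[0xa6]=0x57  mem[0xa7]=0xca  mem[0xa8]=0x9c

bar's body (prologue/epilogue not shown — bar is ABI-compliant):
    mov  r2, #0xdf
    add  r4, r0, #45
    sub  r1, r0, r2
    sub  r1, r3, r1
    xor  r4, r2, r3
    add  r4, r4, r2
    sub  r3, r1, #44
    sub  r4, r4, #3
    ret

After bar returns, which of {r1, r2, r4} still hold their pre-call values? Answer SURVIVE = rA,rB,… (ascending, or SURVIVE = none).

prologue: push r1 -> mem[0xa8]=0x40, sp=0xa8
prologue: push r3 -> mem[0xa7]=0x46, sp=0xa7
body[0] mov  r2, #0xdf -> r2=0xdf
body[1] add  r4, r0, #45 -> r4=0xa5
body[2] sub  r1, r0, r2 -> r1=0x99
body[3] sub  r1, r3, r1 -> r1=0xad
body[4] xor  r4, r2, r3 -> r4=0x99
body[5] add  r4, r4, r2 -> r4=0x78
body[6] sub  r3, r1, #44 -> r3=0x81
body[7] sub  r4, r4, #3 -> r4=0x75
epilogue: pop r3=0x46, sp=0xa8
epilogue: pop r1=0x40, sp=0xa9
r1: callee-saved, written=True
r2: caller-saved, written=True
r4: caller-saved, written=True

SURVIVE = r1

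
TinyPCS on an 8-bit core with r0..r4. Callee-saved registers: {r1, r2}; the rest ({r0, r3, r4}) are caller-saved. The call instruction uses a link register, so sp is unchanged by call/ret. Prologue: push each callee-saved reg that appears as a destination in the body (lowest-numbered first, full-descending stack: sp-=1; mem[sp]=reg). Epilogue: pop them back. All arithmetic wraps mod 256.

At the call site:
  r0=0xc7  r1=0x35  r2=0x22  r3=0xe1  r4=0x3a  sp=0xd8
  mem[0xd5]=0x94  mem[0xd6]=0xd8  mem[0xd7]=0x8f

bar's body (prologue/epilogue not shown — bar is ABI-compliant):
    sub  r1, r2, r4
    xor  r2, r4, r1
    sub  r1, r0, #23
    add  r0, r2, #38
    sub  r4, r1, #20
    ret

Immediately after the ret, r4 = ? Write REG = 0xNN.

REG = 0x9c

prologue: push r1 -> mem[0xd7]=0x35, sp=0xd7
prologue: push r2 -> mem[0xd6]=0x22, sp=0xd6
body[0] sub  r1, r2, r4 -> r1=0xe8
body[1] xor  r2, r4, r1 -> r2=0xd2
body[2] sub  r1, r0, #23 -> r1=0xb0
body[3] add  r0, r2, #38 -> r0=0xf8
body[4] sub  r4, r1, #20 -> r4=0x9c
epilogue: pop r2=0x22, sp=0xd7
epilogue: pop r1=0x35, sp=0xd8
r4 is caller-saved -> body value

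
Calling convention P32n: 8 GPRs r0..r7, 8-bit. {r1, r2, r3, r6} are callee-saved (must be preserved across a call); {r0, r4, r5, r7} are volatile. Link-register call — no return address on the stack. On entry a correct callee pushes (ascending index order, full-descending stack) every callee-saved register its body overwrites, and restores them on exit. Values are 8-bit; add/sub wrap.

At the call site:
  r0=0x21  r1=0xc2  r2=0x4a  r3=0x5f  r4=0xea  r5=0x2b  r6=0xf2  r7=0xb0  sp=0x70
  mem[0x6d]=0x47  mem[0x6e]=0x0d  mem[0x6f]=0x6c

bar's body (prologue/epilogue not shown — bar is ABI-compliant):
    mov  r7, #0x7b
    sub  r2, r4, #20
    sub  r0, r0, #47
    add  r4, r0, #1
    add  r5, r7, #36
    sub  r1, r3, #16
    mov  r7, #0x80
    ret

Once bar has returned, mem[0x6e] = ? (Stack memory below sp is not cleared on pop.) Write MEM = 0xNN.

MEM = 0x4a

prologue: push r1 → mem[0x6f]=0xc2, sp=0x6f
prologue: push r2 → mem[0x6e]=0x4a, sp=0x6e
body[0] mov  r7, #0x7b → r7=0x7b
body[1] sub  r2, r4, #20 → r2=0xd6
body[2] sub  r0, r0, #47 → r0=0xf2
body[3] add  r4, r0, #1 → r4=0xf3
body[4] add  r5, r7, #36 → r5=0x9f
body[5] sub  r1, r3, #16 → r1=0x4f
body[6] mov  r7, #0x80 → r7=0x80
epilogue: pop r2=0x4a, sp=0x6f
epilogue: pop r1=0xc2, sp=0x70
prologue pushed ['r1', 'r2'] at ['0x6f', '0x6e']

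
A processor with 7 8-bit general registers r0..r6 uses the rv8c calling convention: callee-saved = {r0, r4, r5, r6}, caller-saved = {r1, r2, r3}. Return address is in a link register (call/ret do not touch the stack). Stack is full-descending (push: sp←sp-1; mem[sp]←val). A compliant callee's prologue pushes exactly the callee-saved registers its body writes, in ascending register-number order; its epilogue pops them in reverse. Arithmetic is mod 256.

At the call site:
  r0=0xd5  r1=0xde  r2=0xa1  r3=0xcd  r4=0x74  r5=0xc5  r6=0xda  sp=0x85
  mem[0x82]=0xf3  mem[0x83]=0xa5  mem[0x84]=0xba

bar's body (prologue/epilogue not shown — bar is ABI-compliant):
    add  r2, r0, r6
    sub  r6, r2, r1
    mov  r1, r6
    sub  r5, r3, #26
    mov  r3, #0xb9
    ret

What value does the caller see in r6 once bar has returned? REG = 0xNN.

prologue: push r5 -> mem[0x84]=0xc5, sp=0x84
prologue: push r6 -> mem[0x83]=0xda, sp=0x83
body[0] add  r2, r0, r6 -> r2=0xaf
body[1] sub  r6, r2, r1 -> r6=0xd1
body[2] mov  r1, r6 -> r1=0xd1
body[3] sub  r5, r3, #26 -> r5=0xb3
body[4] mov  r3, #0xb9 -> r3=0xb9
epilogue: pop r6=0xda, sp=0x84
epilogue: pop r5=0xc5, sp=0x85
r6 is callee-saved -> restored

REG = 0xda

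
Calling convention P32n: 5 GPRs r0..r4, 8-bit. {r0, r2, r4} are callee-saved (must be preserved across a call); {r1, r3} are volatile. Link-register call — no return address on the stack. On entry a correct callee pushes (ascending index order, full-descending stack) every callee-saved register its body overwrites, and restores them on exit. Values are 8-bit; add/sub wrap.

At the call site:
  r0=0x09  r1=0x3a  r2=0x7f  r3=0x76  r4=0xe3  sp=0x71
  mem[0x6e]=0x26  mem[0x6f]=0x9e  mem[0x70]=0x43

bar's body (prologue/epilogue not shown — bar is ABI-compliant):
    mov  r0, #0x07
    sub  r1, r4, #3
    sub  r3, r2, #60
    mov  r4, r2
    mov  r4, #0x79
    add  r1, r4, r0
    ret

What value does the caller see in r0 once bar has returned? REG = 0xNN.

prologue: push r0 -> mem[0x70]=0x09, sp=0x70
prologue: push r4 -> mem[0x6f]=0xe3, sp=0x6f
body[0] mov  r0, #0x07 -> r0=0x07
body[1] sub  r1, r4, #3 -> r1=0xe0
body[2] sub  r3, r2, #60 -> r3=0x43
body[3] mov  r4, r2 -> r4=0x7f
body[4] mov  r4, #0x79 -> r4=0x79
body[5] add  r1, r4, r0 -> r1=0x80
epilogue: pop r4=0xe3, sp=0x70
epilogue: pop r0=0x09, sp=0x71
r0 is callee-saved -> restored

REG = 0x09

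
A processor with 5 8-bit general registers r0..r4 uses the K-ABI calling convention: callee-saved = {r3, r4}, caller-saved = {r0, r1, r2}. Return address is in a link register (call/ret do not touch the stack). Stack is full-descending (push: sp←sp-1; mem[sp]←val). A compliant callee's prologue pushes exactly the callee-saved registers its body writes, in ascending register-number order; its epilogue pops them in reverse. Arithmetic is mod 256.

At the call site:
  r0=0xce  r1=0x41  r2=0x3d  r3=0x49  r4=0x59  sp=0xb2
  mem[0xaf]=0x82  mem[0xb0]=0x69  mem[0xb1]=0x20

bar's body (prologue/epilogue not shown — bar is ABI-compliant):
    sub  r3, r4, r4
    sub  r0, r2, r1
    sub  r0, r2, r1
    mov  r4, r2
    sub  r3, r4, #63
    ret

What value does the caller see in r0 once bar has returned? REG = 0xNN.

prologue: push r3 → mem[0xb1]=0x49, sp=0xb1
prologue: push r4 → mem[0xb0]=0x59, sp=0xb0
body[0] sub  r3, r4, r4 → r3=0x00
body[1] sub  r0, r2, r1 → r0=0xfc
body[2] sub  r0, r2, r1 → r0=0xfc
body[3] mov  r4, r2 → r4=0x3d
body[4] sub  r3, r4, #63 → r3=0xfe
epilogue: pop r4=0x59, sp=0xb1
epilogue: pop r3=0x49, sp=0xb2
r0 is caller-saved → body value

REG = 0xfc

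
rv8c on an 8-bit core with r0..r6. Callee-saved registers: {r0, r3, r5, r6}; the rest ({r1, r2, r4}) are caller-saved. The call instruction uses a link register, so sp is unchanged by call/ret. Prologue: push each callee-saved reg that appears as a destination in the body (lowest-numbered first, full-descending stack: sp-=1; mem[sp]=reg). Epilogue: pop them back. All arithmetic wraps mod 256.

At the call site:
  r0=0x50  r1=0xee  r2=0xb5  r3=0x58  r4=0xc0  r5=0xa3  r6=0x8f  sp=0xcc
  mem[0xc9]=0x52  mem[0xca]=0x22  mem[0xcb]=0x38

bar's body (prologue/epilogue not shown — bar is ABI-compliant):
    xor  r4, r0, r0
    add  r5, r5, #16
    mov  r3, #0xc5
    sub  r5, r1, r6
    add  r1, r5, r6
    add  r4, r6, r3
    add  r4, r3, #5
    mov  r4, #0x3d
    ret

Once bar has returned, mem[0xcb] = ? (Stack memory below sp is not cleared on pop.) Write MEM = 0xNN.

MEM = 0x58

prologue: push r3 -> mem[0xcb]=0x58, sp=0xcb
prologue: push r5 -> mem[0xca]=0xa3, sp=0xca
body[0] xor  r4, r0, r0 -> r4=0x00
body[1] add  r5, r5, #16 -> r5=0xb3
body[2] mov  r3, #0xc5 -> r3=0xc5
body[3] sub  r5, r1, r6 -> r5=0x5f
body[4] add  r1, r5, r6 -> r1=0xee
body[5] add  r4, r6, r3 -> r4=0x54
body[6] add  r4, r3, #5 -> r4=0xca
body[7] mov  r4, #0x3d -> r4=0x3d
epilogue: pop r5=0xa3, sp=0xcb
epilogue: pop r3=0x58, sp=0xcc
prologue pushed ['r3', 'r5'] at ['0xcb', '0xca']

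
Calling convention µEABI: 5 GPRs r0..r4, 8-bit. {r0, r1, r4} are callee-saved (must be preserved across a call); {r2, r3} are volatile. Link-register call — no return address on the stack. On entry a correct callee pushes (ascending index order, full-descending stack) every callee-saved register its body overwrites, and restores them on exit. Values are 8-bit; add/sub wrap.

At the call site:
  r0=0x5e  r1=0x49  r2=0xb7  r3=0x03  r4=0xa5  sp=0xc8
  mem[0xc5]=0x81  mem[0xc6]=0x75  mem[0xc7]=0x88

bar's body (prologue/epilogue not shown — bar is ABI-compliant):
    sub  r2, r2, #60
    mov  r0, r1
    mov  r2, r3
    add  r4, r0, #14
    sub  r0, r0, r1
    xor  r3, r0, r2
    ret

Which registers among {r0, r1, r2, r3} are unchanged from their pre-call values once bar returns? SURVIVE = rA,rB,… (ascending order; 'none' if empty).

SURVIVE = r0,r1,r3

prologue: push r0 -> mem[0xc7]=0x5e, sp=0xc7
prologue: push r4 -> mem[0xc6]=0xa5, sp=0xc6
body[0] sub  r2, r2, #60 -> r2=0x7b
body[1] mov  r0, r1 -> r0=0x49
body[2] mov  r2, r3 -> r2=0x03
body[3] add  r4, r0, #14 -> r4=0x57
body[4] sub  r0, r0, r1 -> r0=0x00
body[5] xor  r3, r0, r2 -> r3=0x03
epilogue: pop r4=0xa5, sp=0xc7
epilogue: pop r0=0x5e, sp=0xc8
r0: callee-saved, written=True
r1: callee-saved, written=False
r2: caller-saved, written=True
r3: caller-saved, written=True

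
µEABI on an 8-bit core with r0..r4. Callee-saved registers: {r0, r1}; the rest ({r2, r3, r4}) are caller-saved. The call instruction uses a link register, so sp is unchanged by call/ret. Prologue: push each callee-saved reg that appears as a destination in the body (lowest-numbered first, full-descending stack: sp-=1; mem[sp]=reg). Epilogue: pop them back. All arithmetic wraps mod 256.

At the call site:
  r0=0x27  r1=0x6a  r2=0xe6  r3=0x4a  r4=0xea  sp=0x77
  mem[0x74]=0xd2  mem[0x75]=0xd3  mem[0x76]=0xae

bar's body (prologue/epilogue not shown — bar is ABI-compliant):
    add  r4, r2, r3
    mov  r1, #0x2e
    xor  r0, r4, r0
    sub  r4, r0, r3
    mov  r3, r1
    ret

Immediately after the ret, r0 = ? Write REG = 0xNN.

prologue: push r0 → mem[0x76]=0x27, sp=0x76
prologue: push r1 → mem[0x75]=0x6a, sp=0x75
body[0] add  r4, r2, r3 → r4=0x30
body[1] mov  r1, #0x2e → r1=0x2e
body[2] xor  r0, r4, r0 → r0=0x17
body[3] sub  r4, r0, r3 → r4=0xcd
body[4] mov  r3, r1 → r3=0x2e
epilogue: pop r1=0x6a, sp=0x76
epilogue: pop r0=0x27, sp=0x77
r0 is callee-saved → restored

REG = 0x27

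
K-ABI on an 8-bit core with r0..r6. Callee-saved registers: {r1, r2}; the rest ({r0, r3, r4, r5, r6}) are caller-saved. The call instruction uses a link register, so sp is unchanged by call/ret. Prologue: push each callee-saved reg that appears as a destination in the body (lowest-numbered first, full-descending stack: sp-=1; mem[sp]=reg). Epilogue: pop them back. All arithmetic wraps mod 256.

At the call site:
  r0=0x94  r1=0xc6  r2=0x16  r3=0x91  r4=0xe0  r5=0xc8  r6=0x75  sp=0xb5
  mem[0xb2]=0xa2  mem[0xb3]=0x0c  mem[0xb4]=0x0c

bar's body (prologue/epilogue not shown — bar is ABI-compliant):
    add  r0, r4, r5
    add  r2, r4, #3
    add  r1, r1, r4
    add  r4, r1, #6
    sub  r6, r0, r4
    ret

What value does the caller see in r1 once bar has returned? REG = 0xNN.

REG = 0xc6

prologue: push r1 -> mem[0xb4]=0xc6, sp=0xb4
prologue: push r2 -> mem[0xb3]=0x16, sp=0xb3
body[0] add  r0, r4, r5 -> r0=0xa8
body[1] add  r2, r4, #3 -> r2=0xe3
body[2] add  r1, r1, r4 -> r1=0xa6
body[3] add  r4, r1, #6 -> r4=0xac
body[4] sub  r6, r0, r4 -> r6=0xfc
epilogue: pop r2=0x16, sp=0xb4
epilogue: pop r1=0xc6, sp=0xb5
r1 is callee-saved -> restored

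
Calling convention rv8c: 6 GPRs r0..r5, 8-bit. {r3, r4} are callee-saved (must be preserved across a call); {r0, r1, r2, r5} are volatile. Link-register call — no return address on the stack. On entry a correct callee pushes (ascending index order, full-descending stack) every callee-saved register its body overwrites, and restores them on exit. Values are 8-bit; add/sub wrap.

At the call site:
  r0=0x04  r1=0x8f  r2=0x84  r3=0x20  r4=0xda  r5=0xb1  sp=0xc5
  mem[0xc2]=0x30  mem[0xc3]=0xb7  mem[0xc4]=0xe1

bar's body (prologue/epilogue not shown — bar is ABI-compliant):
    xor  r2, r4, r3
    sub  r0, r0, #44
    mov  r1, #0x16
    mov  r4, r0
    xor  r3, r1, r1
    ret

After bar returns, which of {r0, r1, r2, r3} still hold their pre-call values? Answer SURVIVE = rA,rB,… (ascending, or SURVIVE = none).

prologue: push r3 → mem[0xc4]=0x20, sp=0xc4
prologue: push r4 → mem[0xc3]=0xda, sp=0xc3
body[0] xor  r2, r4, r3 → r2=0xfa
body[1] sub  r0, r0, #44 → r0=0xd8
body[2] mov  r1, #0x16 → r1=0x16
body[3] mov  r4, r0 → r4=0xd8
body[4] xor  r3, r1, r1 → r3=0x00
epilogue: pop r4=0xda, sp=0xc4
epilogue: pop r3=0x20, sp=0xc5
r0: caller-saved, written=True
r1: caller-saved, written=True
r2: caller-saved, written=True
r3: callee-saved, written=True

SURVIVE = r3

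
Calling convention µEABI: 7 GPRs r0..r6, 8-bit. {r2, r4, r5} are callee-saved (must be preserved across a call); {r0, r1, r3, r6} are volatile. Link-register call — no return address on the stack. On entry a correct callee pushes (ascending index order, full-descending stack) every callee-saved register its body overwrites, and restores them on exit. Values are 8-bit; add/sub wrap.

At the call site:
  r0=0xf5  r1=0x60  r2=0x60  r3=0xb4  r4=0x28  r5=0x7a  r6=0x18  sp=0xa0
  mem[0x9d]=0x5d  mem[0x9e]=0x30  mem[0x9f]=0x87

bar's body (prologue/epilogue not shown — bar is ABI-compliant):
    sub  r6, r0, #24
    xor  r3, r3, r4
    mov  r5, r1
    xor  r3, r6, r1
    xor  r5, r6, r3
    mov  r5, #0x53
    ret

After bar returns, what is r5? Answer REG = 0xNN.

prologue: push r5 → mem[0x9f]=0x7a, sp=0x9f
body[0] sub  r6, r0, #24 → r6=0xdd
body[1] xor  r3, r3, r4 → r3=0x9c
body[2] mov  r5, r1 → r5=0x60
body[3] xor  r3, r6, r1 → r3=0xbd
body[4] xor  r5, r6, r3 → r5=0x60
body[5] mov  r5, #0x53 → r5=0x53
epilogue: pop r5=0x7a, sp=0xa0
r5 is callee-saved → restored

REG = 0x7a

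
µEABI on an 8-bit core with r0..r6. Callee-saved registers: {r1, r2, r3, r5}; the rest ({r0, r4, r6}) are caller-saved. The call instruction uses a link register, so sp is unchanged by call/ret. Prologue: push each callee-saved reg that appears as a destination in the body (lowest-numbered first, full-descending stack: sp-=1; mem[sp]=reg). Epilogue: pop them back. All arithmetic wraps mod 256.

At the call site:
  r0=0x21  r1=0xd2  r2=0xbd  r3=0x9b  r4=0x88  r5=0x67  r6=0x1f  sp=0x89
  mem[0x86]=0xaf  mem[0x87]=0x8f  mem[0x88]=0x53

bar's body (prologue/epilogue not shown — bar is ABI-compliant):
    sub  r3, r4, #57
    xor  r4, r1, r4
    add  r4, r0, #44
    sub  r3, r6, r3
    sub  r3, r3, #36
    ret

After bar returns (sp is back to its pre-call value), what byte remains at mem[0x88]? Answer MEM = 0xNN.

prologue: push r3 → mem[0x88]=0x9b, sp=0x88
body[0] sub  r3, r4, #57 → r3=0x4f
body[1] xor  r4, r1, r4 → r4=0x5a
body[2] add  r4, r0, #44 → r4=0x4d
body[3] sub  r3, r6, r3 → r3=0xd0
body[4] sub  r3, r3, #36 → r3=0xac
epilogue: pop r3=0x9b, sp=0x89
prologue pushed ['r3'] at ['0x88']

MEM = 0x9b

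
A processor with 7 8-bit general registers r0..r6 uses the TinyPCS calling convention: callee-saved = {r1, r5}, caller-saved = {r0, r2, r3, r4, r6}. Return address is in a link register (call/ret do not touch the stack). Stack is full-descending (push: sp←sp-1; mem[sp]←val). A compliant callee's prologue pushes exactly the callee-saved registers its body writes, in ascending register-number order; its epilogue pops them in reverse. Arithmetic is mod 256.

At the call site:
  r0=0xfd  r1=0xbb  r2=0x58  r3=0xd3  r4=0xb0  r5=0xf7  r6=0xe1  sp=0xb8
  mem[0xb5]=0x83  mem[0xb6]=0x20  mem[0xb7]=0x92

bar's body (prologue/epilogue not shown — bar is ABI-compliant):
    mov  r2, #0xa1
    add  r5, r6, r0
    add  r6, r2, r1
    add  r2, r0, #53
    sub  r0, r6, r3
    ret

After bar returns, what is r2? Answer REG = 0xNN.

REG = 0x32

prologue: push r5 → mem[0xb7]=0xf7, sp=0xb7
body[0] mov  r2, #0xa1 → r2=0xa1
body[1] add  r5, r6, r0 → r5=0xde
body[2] add  r6, r2, r1 → r6=0x5c
body[3] add  r2, r0, #53 → r2=0x32
body[4] sub  r0, r6, r3 → r0=0x89
epilogue: pop r5=0xf7, sp=0xb8
r2 is caller-saved → body value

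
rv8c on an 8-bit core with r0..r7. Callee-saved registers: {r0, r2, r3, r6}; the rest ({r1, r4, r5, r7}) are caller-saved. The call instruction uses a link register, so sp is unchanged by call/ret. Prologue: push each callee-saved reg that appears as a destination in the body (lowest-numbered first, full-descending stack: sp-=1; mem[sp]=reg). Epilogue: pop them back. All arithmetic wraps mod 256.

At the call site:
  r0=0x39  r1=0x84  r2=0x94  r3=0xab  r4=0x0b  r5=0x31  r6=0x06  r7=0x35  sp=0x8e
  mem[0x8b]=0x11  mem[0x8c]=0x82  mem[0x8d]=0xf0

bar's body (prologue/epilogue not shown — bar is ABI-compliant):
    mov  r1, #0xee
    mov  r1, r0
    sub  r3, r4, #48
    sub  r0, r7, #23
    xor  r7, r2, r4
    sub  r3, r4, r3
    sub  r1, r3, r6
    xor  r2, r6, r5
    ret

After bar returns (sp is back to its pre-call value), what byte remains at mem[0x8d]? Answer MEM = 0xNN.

MEM = 0x39

prologue: push r0 -> mem[0x8d]=0x39, sp=0x8d
prologue: push r2 -> mem[0x8c]=0x94, sp=0x8c
prologue: push r3 -> mem[0x8b]=0xab, sp=0x8b
body[0] mov  r1, #0xee -> r1=0xee
body[1] mov  r1, r0 -> r1=0x39
body[2] sub  r3, r4, #48 -> r3=0xdb
body[3] sub  r0, r7, #23 -> r0=0x1e
body[4] xor  r7, r2, r4 -> r7=0x9f
body[5] sub  r3, r4, r3 -> r3=0x30
body[6] sub  r1, r3, r6 -> r1=0x2a
body[7] xor  r2, r6, r5 -> r2=0x37
epilogue: pop r3=0xab, sp=0x8c
epilogue: pop r2=0x94, sp=0x8d
epilogue: pop r0=0x39, sp=0x8e
prologue pushed ['r0', 'r2', 'r3'] at ['0x8d', '0x8c', '0x8b']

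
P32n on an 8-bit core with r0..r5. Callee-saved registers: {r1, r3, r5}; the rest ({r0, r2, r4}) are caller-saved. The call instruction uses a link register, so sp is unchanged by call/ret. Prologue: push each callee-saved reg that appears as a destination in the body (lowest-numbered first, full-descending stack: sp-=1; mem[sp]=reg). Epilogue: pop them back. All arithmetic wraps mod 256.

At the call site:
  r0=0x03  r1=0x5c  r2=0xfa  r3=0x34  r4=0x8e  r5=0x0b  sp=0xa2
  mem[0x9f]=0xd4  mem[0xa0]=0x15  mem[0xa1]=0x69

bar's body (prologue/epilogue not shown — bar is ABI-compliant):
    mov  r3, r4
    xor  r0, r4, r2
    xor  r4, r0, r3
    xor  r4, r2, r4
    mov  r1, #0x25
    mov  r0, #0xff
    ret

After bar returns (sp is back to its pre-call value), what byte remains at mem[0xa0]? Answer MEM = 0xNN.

MEM = 0x34

prologue: push r1 → mem[0xa1]=0x5c, sp=0xa1
prologue: push r3 → mem[0xa0]=0x34, sp=0xa0
body[0] mov  r3, r4 → r3=0x8e
body[1] xor  r0, r4, r2 → r0=0x74
body[2] xor  r4, r0, r3 → r4=0xfa
body[3] xor  r4, r2, r4 → r4=0x00
body[4] mov  r1, #0x25 → r1=0x25
body[5] mov  r0, #0xff → r0=0xff
epilogue: pop r3=0x34, sp=0xa1
epilogue: pop r1=0x5c, sp=0xa2
prologue pushed ['r1', 'r3'] at ['0xa1', '0xa0']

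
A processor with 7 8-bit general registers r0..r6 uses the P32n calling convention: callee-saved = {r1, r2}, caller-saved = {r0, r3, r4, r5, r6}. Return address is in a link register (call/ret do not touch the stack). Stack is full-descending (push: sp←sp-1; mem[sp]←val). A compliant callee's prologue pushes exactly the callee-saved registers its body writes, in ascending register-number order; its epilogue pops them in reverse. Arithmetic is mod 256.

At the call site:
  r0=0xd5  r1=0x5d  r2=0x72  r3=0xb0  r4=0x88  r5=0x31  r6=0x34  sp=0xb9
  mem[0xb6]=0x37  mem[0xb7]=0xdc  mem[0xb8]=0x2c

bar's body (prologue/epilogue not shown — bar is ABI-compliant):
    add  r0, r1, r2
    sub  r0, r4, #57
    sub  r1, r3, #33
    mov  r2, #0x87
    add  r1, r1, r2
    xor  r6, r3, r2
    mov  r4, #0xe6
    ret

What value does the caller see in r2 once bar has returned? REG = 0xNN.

REG = 0x72

prologue: push r1 -> mem[0xb8]=0x5d, sp=0xb8
prologue: push r2 -> mem[0xb7]=0x72, sp=0xb7
body[0] add  r0, r1, r2 -> r0=0xcf
body[1] sub  r0, r4, #57 -> r0=0x4f
body[2] sub  r1, r3, #33 -> r1=0x8f
body[3] mov  r2, #0x87 -> r2=0x87
body[4] add  r1, r1, r2 -> r1=0x16
body[5] xor  r6, r3, r2 -> r6=0x37
body[6] mov  r4, #0xe6 -> r4=0xe6
epilogue: pop r2=0x72, sp=0xb8
epilogue: pop r1=0x5d, sp=0xb9
r2 is callee-saved -> restored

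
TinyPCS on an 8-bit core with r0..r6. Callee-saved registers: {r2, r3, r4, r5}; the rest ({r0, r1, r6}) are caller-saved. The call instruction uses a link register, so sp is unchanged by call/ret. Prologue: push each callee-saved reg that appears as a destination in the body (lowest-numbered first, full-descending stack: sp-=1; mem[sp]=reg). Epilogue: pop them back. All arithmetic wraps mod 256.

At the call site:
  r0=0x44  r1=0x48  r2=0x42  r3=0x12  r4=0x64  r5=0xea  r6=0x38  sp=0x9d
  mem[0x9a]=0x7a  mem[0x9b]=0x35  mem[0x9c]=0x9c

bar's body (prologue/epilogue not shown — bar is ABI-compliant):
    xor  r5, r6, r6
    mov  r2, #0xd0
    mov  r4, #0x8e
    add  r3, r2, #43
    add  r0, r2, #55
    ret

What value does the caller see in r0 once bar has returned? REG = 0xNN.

REG = 0x07

prologue: push r2 → mem[0x9c]=0x42, sp=0x9c
prologue: push r3 → mem[0x9b]=0x12, sp=0x9b
prologue: push r4 → mem[0x9a]=0x64, sp=0x9a
prologue: push r5 → mem[0x99]=0xea, sp=0x99
body[0] xor  r5, r6, r6 → r5=0x00
body[1] mov  r2, #0xd0 → r2=0xd0
body[2] mov  r4, #0x8e → r4=0x8e
body[3] add  r3, r2, #43 → r3=0xfb
body[4] add  r0, r2, #55 → r0=0x07
epilogue: pop r5=0xea, sp=0x9a
epilogue: pop r4=0x64, sp=0x9b
epilogue: pop r3=0x12, sp=0x9c
epilogue: pop r2=0x42, sp=0x9d
r0 is caller-saved → body value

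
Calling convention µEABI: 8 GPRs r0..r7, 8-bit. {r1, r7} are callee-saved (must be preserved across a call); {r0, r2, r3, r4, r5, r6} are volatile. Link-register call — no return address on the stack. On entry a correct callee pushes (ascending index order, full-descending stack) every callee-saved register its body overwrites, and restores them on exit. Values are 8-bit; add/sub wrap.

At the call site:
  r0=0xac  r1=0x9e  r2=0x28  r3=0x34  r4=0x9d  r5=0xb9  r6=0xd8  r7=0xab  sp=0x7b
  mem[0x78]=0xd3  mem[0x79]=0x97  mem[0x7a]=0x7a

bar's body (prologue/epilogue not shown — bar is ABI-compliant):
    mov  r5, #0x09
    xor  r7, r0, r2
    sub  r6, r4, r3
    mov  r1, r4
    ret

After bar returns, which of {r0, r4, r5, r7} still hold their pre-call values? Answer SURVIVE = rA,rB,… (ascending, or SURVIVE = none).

SURVIVE = r0,r4,r7

prologue: push r1 → mem[0x7a]=0x9e, sp=0x7a
prologue: push r7 → mem[0x79]=0xab, sp=0x79
body[0] mov  r5, #0x09 → r5=0x09
body[1] xor  r7, r0, r2 → r7=0x84
body[2] sub  r6, r4, r3 → r6=0x69
body[3] mov  r1, r4 → r1=0x9d
epilogue: pop r7=0xab, sp=0x7a
epilogue: pop r1=0x9e, sp=0x7b
r0: caller-saved, written=False
r4: caller-saved, written=False
r5: caller-saved, written=True
r7: callee-saved, written=True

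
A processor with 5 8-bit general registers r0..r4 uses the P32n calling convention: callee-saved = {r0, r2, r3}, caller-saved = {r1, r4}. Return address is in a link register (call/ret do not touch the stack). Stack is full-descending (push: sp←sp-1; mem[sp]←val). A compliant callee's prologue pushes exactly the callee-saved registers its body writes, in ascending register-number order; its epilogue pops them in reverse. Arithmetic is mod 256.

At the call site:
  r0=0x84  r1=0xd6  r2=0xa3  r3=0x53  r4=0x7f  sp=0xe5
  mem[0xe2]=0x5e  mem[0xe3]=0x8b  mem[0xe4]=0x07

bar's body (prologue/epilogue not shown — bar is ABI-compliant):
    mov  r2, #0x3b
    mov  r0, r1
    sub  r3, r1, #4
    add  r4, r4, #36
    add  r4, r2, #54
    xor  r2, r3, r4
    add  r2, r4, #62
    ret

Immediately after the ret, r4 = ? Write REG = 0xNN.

prologue: push r0 -> mem[0xe4]=0x84, sp=0xe4
prologue: push r2 -> mem[0xe3]=0xa3, sp=0xe3
prologue: push r3 -> mem[0xe2]=0x53, sp=0xe2
body[0] mov  r2, #0x3b -> r2=0x3b
body[1] mov  r0, r1 -> r0=0xd6
body[2] sub  r3, r1, #4 -> r3=0xd2
body[3] add  r4, r4, #36 -> r4=0xa3
body[4] add  r4, r2, #54 -> r4=0x71
body[5] xor  r2, r3, r4 -> r2=0xa3
body[6] add  r2, r4, #62 -> r2=0xaf
epilogue: pop r3=0x53, sp=0xe3
epilogue: pop r2=0xa3, sp=0xe4
epilogue: pop r0=0x84, sp=0xe5
r4 is caller-saved -> body value

REG = 0x71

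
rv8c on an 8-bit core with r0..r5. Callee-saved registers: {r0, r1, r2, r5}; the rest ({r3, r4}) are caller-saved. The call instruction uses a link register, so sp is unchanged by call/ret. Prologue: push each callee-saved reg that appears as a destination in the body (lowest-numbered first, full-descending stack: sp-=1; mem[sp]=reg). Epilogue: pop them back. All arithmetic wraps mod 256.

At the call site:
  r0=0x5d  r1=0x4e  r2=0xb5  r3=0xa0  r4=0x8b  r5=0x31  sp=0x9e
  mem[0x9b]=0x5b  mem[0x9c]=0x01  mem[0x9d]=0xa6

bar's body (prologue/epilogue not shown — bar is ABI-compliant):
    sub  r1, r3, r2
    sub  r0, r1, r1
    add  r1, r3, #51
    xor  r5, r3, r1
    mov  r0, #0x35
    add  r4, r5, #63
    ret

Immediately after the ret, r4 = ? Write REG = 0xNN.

prologue: push r0 -> mem[0x9d]=0x5d, sp=0x9d
prologue: push r1 -> mem[0x9c]=0x4e, sp=0x9c
prologue: push r5 -> mem[0x9b]=0x31, sp=0x9b
body[0] sub  r1, r3, r2 -> r1=0xeb
body[1] sub  r0, r1, r1 -> r0=0x00
body[2] add  r1, r3, #51 -> r1=0xd3
body[3] xor  r5, r3, r1 -> r5=0x73
body[4] mov  r0, #0x35 -> r0=0x35
body[5] add  r4, r5, #63 -> r4=0xb2
epilogue: pop r5=0x31, sp=0x9c
epilogue: pop r1=0x4e, sp=0x9d
epilogue: pop r0=0x5d, sp=0x9e
r4 is caller-saved -> body value

REG = 0xb2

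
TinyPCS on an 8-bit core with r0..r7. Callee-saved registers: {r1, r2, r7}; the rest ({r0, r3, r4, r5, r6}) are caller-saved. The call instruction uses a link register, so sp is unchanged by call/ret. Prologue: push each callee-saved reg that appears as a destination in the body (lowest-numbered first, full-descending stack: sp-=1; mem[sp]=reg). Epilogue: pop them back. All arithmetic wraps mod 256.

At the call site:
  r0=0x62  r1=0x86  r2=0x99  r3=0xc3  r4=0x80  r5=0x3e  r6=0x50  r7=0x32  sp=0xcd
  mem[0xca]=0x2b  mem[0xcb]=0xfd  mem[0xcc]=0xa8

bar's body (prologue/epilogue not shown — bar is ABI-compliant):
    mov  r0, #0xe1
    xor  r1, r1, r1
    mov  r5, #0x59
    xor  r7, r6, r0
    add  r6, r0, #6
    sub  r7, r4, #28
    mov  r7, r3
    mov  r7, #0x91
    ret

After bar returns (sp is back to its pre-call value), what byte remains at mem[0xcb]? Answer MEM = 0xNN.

MEM = 0x32

prologue: push r1 → mem[0xcc]=0x86, sp=0xcc
prologue: push r7 → mem[0xcb]=0x32, sp=0xcb
body[0] mov  r0, #0xe1 → r0=0xe1
body[1] xor  r1, r1, r1 → r1=0x00
body[2] mov  r5, #0x59 → r5=0x59
body[3] xor  r7, r6, r0 → r7=0xb1
body[4] add  r6, r0, #6 → r6=0xe7
body[5] sub  r7, r4, #28 → r7=0x64
body[6] mov  r7, r3 → r7=0xc3
body[7] mov  r7, #0x91 → r7=0x91
epilogue: pop r7=0x32, sp=0xcc
epilogue: pop r1=0x86, sp=0xcd
prologue pushed ['r1', 'r7'] at ['0xcc', '0xcb']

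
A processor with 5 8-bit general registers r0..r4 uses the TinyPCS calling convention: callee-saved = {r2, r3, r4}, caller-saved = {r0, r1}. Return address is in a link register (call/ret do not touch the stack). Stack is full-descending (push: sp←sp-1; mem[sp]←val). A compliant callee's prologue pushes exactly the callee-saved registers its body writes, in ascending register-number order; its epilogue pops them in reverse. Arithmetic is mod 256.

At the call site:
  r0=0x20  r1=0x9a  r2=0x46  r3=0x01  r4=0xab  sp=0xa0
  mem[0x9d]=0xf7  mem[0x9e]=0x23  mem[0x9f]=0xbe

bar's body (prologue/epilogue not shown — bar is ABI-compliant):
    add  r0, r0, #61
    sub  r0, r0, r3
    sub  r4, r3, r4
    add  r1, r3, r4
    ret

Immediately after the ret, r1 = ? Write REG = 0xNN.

REG = 0x57

prologue: push r4 → mem[0x9f]=0xab, sp=0x9f
body[0] add  r0, r0, #61 → r0=0x5d
body[1] sub  r0, r0, r3 → r0=0x5c
body[2] sub  r4, r3, r4 → r4=0x56
body[3] add  r1, r3, r4 → r1=0x57
epilogue: pop r4=0xab, sp=0xa0
r1 is caller-saved → body value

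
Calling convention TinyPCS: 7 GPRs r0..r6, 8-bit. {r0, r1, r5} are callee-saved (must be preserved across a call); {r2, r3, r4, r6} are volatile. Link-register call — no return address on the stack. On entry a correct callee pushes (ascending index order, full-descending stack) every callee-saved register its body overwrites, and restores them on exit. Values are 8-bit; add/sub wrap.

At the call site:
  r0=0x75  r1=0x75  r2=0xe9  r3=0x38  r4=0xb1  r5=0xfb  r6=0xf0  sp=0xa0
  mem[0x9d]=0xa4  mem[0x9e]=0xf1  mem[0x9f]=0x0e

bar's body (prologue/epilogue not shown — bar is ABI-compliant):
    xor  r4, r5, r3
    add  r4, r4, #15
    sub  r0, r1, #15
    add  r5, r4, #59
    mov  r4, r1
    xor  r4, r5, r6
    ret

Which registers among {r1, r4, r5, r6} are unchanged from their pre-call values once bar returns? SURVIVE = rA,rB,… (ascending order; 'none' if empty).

SURVIVE = r1,r5,r6

prologue: push r0 -> mem[0x9f]=0x75, sp=0x9f
prologue: push r5 -> mem[0x9e]=0xfb, sp=0x9e
body[0] xor  r4, r5, r3 -> r4=0xc3
body[1] add  r4, r4, #15 -> r4=0xd2
body[2] sub  r0, r1, #15 -> r0=0x66
body[3] add  r5, r4, #59 -> r5=0x0d
body[4] mov  r4, r1 -> r4=0x75
body[5] xor  r4, r5, r6 -> r4=0xfd
epilogue: pop r5=0xfb, sp=0x9f
epilogue: pop r0=0x75, sp=0xa0
r1: callee-saved, written=False
r4: caller-saved, written=True
r5: callee-saved, written=True
r6: caller-saved, written=False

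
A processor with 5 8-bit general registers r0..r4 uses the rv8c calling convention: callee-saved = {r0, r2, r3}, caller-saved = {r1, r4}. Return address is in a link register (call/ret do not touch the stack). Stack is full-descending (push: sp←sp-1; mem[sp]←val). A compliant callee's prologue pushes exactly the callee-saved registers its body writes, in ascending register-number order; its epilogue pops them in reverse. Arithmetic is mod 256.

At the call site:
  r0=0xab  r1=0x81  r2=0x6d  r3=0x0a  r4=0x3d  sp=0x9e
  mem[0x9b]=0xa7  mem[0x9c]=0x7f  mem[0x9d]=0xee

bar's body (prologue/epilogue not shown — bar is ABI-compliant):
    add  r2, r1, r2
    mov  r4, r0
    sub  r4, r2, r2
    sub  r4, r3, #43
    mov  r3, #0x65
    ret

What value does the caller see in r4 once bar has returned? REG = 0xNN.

REG = 0xdf

prologue: push r2 → mem[0x9d]=0x6d, sp=0x9d
prologue: push r3 → mem[0x9c]=0x0a, sp=0x9c
body[0] add  r2, r1, r2 → r2=0xee
body[1] mov  r4, r0 → r4=0xab
body[2] sub  r4, r2, r2 → r4=0x00
body[3] sub  r4, r3, #43 → r4=0xdf
body[4] mov  r3, #0x65 → r3=0x65
epilogue: pop r3=0x0a, sp=0x9d
epilogue: pop r2=0x6d, sp=0x9e
r4 is caller-saved → body value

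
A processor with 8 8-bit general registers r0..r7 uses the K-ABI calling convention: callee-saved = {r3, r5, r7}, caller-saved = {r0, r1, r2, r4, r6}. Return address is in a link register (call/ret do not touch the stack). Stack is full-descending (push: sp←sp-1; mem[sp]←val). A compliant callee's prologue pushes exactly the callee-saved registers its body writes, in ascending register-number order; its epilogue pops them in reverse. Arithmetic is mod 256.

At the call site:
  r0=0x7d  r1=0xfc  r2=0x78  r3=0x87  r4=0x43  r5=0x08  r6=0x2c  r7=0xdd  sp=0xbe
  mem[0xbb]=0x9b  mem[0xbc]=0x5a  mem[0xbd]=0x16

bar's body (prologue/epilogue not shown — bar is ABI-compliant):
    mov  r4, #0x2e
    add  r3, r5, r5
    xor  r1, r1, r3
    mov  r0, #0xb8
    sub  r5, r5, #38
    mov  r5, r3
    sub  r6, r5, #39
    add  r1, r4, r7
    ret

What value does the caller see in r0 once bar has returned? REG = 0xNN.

REG = 0xb8

prologue: push r3 -> mem[0xbd]=0x87, sp=0xbd
prologue: push r5 -> mem[0xbc]=0x08, sp=0xbc
body[0] mov  r4, #0x2e -> r4=0x2e
body[1] add  r3, r5, r5 -> r3=0x10
body[2] xor  r1, r1, r3 -> r1=0xec
body[3] mov  r0, #0xb8 -> r0=0xb8
body[4] sub  r5, r5, #38 -> r5=0xe2
body[5] mov  r5, r3 -> r5=0x10
body[6] sub  r6, r5, #39 -> r6=0xe9
body[7] add  r1, r4, r7 -> r1=0x0b
epilogue: pop r5=0x08, sp=0xbd
epilogue: pop r3=0x87, sp=0xbe
r0 is caller-saved -> body value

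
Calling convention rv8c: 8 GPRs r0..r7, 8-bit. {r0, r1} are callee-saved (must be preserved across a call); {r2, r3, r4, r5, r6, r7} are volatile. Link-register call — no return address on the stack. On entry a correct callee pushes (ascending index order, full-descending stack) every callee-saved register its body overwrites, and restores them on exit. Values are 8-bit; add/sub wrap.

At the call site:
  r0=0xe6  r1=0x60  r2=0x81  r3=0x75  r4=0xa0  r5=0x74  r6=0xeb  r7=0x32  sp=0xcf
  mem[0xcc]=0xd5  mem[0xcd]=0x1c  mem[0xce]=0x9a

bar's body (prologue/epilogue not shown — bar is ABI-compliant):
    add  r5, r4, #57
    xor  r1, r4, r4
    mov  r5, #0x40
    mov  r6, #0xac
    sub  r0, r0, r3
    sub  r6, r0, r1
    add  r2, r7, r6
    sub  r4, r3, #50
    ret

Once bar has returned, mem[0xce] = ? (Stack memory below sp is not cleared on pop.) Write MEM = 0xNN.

MEM = 0xe6

prologue: push r0 → mem[0xce]=0xe6, sp=0xce
prologue: push r1 → mem[0xcd]=0x60, sp=0xcd
body[0] add  r5, r4, #57 → r5=0xd9
body[1] xor  r1, r4, r4 → r1=0x00
body[2] mov  r5, #0x40 → r5=0x40
body[3] mov  r6, #0xac → r6=0xac
body[4] sub  r0, r0, r3 → r0=0x71
body[5] sub  r6, r0, r1 → r6=0x71
body[6] add  r2, r7, r6 → r2=0xa3
body[7] sub  r4, r3, #50 → r4=0x43
epilogue: pop r1=0x60, sp=0xce
epilogue: pop r0=0xe6, sp=0xcf
prologue pushed ['r0', 'r1'] at ['0xce', '0xcd']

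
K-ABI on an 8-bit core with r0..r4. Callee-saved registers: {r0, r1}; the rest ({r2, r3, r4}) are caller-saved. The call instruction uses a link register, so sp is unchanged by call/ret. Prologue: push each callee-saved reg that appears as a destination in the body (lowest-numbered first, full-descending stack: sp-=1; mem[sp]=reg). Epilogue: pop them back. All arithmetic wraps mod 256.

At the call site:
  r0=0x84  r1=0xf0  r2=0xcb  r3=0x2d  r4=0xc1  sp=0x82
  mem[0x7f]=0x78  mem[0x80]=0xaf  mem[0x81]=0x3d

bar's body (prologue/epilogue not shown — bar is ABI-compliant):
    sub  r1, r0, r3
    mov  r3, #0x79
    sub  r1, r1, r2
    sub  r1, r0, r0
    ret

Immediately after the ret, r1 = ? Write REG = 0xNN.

prologue: push r1 -> mem[0x81]=0xf0, sp=0x81
body[0] sub  r1, r0, r3 -> r1=0x57
body[1] mov  r3, #0x79 -> r3=0x79
body[2] sub  r1, r1, r2 -> r1=0x8c
body[3] sub  r1, r0, r0 -> r1=0x00
epilogue: pop r1=0xf0, sp=0x82
r1 is callee-saved -> restored

REG = 0xf0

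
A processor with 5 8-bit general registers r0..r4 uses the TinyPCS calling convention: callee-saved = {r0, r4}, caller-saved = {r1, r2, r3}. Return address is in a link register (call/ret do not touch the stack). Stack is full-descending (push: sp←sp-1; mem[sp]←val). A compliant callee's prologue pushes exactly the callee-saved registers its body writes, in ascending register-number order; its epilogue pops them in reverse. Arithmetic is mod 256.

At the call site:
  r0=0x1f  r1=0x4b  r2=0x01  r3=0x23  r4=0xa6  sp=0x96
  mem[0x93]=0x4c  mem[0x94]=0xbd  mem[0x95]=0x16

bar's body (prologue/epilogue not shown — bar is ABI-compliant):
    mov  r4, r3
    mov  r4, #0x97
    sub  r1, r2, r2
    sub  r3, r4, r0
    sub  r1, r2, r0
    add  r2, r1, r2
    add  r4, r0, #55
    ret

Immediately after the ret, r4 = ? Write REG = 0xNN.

prologue: push r4 -> mem[0x95]=0xa6, sp=0x95
body[0] mov  r4, r3 -> r4=0x23
body[1] mov  r4, #0x97 -> r4=0x97
body[2] sub  r1, r2, r2 -> r1=0x00
body[3] sub  r3, r4, r0 -> r3=0x78
body[4] sub  r1, r2, r0 -> r1=0xe2
body[5] add  r2, r1, r2 -> r2=0xe3
body[6] add  r4, r0, #55 -> r4=0x56
epilogue: pop r4=0xa6, sp=0x96
r4 is callee-saved -> restored

REG = 0xa6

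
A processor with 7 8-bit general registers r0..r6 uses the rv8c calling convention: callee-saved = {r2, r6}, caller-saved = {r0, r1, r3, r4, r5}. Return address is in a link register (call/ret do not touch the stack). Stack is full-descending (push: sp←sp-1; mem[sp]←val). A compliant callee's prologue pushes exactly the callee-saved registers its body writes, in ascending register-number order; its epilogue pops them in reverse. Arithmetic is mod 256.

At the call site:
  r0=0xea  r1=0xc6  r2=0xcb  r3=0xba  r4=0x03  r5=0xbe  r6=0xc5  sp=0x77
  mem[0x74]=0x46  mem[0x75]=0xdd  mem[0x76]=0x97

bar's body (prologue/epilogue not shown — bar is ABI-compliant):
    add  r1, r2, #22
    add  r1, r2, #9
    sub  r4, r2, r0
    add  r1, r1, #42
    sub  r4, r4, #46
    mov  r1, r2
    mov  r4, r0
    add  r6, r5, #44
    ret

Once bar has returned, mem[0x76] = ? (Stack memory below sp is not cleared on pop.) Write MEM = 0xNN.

MEM = 0xc5

prologue: push r6 -> mem[0x76]=0xc5, sp=0x76
body[0] add  r1, r2, #22 -> r1=0xe1
body[1] add  r1, r2, #9 -> r1=0xd4
body[2] sub  r4, r2, r0 -> r4=0xe1
body[3] add  r1, r1, #42 -> r1=0xfe
body[4] sub  r4, r4, #46 -> r4=0xb3
body[5] mov  r1, r2 -> r1=0xcb
body[6] mov  r4, r0 -> r4=0xea
body[7] add  r6, r5, #44 -> r6=0xea
epilogue: pop r6=0xc5, sp=0x77
prologue pushed ['r6'] at ['0x76']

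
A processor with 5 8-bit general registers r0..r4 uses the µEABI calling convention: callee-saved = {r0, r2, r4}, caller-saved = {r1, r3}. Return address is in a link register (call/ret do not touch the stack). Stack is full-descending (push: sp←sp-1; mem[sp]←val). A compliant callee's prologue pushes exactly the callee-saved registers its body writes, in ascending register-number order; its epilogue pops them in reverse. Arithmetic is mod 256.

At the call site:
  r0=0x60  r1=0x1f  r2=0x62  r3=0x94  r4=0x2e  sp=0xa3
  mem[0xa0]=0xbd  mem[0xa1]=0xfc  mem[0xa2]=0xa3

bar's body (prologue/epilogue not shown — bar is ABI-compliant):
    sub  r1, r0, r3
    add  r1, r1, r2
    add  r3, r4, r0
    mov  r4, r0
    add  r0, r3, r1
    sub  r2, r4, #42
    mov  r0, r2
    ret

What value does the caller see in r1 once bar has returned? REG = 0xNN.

REG = 0x2e

prologue: push r0 → mem[0xa2]=0x60, sp=0xa2
prologue: push r2 → mem[0xa1]=0x62, sp=0xa1
prologue: push r4 → mem[0xa0]=0x2e, sp=0xa0
body[0] sub  r1, r0, r3 → r1=0xcc
body[1] add  r1, r1, r2 → r1=0x2e
body[2] add  r3, r4, r0 → r3=0x8e
body[3] mov  r4, r0 → r4=0x60
body[4] add  r0, r3, r1 → r0=0xbc
body[5] sub  r2, r4, #42 → r2=0x36
body[6] mov  r0, r2 → r0=0x36
epilogue: pop r4=0x2e, sp=0xa1
epilogue: pop r2=0x62, sp=0xa2
epilogue: pop r0=0x60, sp=0xa3
r1 is caller-saved → body value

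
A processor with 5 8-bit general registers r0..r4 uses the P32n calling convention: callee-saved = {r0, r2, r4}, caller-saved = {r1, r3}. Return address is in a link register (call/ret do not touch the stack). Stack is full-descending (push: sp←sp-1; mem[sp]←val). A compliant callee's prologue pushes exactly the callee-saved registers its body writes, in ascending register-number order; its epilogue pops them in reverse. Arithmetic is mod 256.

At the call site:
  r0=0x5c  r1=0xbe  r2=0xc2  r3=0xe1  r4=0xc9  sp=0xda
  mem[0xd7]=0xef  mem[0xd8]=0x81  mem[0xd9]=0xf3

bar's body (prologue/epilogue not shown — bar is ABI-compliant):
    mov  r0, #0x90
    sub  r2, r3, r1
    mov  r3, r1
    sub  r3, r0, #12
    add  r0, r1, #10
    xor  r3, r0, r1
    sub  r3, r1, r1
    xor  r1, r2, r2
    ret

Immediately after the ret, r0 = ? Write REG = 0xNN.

prologue: push r0 → mem[0xd9]=0x5c, sp=0xd9
prologue: push r2 → mem[0xd8]=0xc2, sp=0xd8
body[0] mov  r0, #0x90 → r0=0x90
body[1] sub  r2, r3, r1 → r2=0x23
body[2] mov  r3, r1 → r3=0xbe
body[3] sub  r3, r0, #12 → r3=0x84
body[4] add  r0, r1, #10 → r0=0xc8
body[5] xor  r3, r0, r1 → r3=0x76
body[6] sub  r3, r1, r1 → r3=0x00
body[7] xor  r1, r2, r2 → r1=0x00
epilogue: pop r2=0xc2, sp=0xd9
epilogue: pop r0=0x5c, sp=0xda
r0 is callee-saved → restored

REG = 0x5c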